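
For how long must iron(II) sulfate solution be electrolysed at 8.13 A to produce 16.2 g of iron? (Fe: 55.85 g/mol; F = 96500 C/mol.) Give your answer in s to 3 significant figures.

6890 s

n(Fe) = 16.2 / 55.85 = 0.2901 mol
Fe²⁺ + 2e⁻ → Fe, so n(e⁻) = 2 × 0.2901 = 0.5802 mol
Q = 0.5802 × 96500 = 55990 C
t = Q / I = 55990 / 8.13 = 6887 s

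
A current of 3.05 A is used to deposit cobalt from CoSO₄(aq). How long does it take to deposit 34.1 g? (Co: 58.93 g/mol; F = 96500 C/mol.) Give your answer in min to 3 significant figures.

n(Co) = 34.1 / 58.93 = 0.5787 mol
Co²⁺ + 2e⁻ → Co, so n(e⁻) = 2 × 0.5787 = 1.157 mol
Q = 1.157 × 96500 = 1.117×10^5 C
t = Q / I = 1.117×10^5 / 3.05 = 36620 s = 610 min

610 min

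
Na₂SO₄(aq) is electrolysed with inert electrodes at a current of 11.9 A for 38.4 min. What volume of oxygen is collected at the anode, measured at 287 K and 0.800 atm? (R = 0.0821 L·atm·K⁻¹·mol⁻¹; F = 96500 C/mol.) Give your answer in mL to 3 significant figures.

Q = 11.9 A × 2304 s = 27420 C
Moles of electrons = 27420 / 96500 = 0.2841 mol
2H₂O → O₂ + 4H⁺ + 4e⁻, so n(O₂) = 0.2841 / 4 = 0.07103 mol
V = nRT/P = 0.07103 × 0.0821 × 287 / 0.800 = 2.092 L
= 2090 mL

2090 mL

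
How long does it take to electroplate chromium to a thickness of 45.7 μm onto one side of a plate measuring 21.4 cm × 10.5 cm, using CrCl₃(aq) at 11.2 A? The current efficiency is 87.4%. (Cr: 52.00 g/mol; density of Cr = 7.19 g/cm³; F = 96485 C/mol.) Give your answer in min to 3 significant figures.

70.0 min

Plated area = 21.4 × 10.5 = 224.7 cm²
Volume = 224.7 × 45.7×10⁻⁴ cm = 1.027 cm³
m(Cr) = 1.027 × 7.19 = 7.384 g
n(Cr) = 7.384 / 52.00 = 0.1420 mol; n(e⁻) = 3 × 0.1420 = 0.4260 mol
Q = 0.4260 × 96485 / 0.874 = 47030 C
t = 47030 / 11.2 = 4199 s = 70.0 min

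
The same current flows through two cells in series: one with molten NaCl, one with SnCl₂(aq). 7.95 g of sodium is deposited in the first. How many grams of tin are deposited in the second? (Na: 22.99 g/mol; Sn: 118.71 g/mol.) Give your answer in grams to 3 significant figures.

20.5 g

n(Na) = 7.95 / 22.99 = 0.3458 mol
Na⁺ + e⁻ → Na, so n(e⁻) = 0.3458 mol
The cells are in series, so the same charge (and hence the same n(e⁻) = 0.3458 mol) passes through both.
Sn²⁺ + 2e⁻ → Sn, so n(Sn) = 0.3458 / 2 = 0.1729 mol
m(Sn) = 0.1729 × 118.71 = 20.5 g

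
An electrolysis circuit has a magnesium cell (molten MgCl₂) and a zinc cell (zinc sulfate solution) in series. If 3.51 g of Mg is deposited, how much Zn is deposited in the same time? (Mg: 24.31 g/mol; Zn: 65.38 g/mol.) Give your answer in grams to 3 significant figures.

9.44 g

n(Mg) = 3.51 / 24.31 = 0.1444 mol
Mg²⁺ + 2e⁻ → Mg, so n(e⁻) = 2 × 0.1444 = 0.2888 mol
In series, the same 0.2888 mol of electrons flows through the second cell.
Zn²⁺ + 2e⁻ → Zn, so n(Zn) = 0.2888 / 2 = 0.1444 mol
m(Zn) = 0.1444 × 65.38 = 9.44 g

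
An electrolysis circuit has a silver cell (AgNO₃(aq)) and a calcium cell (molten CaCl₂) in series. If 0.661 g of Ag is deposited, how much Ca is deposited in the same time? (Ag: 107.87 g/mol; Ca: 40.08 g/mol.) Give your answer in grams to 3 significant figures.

0.123 g

n(Ag) = 0.661 / 107.87 = 0.006128 mol
Ag⁺ + e⁻ → Ag, so n(e⁻) = 0.006128 mol
The cells are in series, so the same charge (and hence the same n(e⁻) = 0.006128 mol) passes through both.
Ca²⁺ + 2e⁻ → Ca, so n(Ca) = 0.006128 / 2 = 0.003064 mol
m(Ca) = 0.003064 × 40.08 = 0.123 g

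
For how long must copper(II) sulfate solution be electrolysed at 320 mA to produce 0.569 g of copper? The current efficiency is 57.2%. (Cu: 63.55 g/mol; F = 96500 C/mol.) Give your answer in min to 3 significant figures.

n(Cu) = 0.569 / 63.55 = 0.008954 mol
Cu²⁺ + 2e⁻ → Cu, so n(e⁻) = 2 × 0.008954 = 0.01791 mol
Q = 0.01791 × 96500 / 0.572 = 3022 C
t = Q / I = 3022 / 0.320 = 9444 s = 157 min

157 min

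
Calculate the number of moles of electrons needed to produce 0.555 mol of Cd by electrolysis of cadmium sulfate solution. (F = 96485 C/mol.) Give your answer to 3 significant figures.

Cd²⁺ + 2e⁻ → Cd, so n(e⁻) = 2 × 0.555 = 1.110 mol

1.11 mol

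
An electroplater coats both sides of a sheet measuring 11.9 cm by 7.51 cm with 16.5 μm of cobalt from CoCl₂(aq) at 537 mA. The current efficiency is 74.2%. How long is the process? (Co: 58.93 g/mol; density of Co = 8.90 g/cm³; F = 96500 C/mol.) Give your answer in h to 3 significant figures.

5.99 h

Plated area = 2 × 11.9 × 7.51 = 178.7 cm²
Volume = 178.7 × 16.5×10⁻⁴ cm = 0.2949 cm³
m(Co) = 0.2949 × 8.90 = 2.625 g
n(Co) = 2.625 / 58.93 = 0.04454 mol; n(e⁻) = 2 × 0.04454 = 0.08908 mol
Q = 0.08908 × 96500 / 0.742 = 11590 C
t = 11590 / 0.537 = 21580 s = 5.99 h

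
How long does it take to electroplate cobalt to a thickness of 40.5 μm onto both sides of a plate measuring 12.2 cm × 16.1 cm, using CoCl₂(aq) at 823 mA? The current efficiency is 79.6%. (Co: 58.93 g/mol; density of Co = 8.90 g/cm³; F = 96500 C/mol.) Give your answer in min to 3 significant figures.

Plated area = 2 × 12.2 × 16.1 = 392.8 cm²
Volume = 392.8 × 40.5×10⁻⁴ cm = 1.591 cm³
m(Co) = 1.591 × 8.90 = 14.16 g
n(Co) = 14.16 / 58.93 = 0.2403 mol; n(e⁻) = 2 × 0.2403 = 0.4806 mol
Q = 0.4806 × 96500 / 0.796 = 58260 C
t = 58260 / 0.823 = 70790 s = 1180 min

1180 min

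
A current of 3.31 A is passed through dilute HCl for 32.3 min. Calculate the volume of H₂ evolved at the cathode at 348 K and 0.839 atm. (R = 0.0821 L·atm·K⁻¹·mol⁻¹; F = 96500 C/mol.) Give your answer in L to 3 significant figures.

1.13 L

Charge passed = 3.31 × 1938 = 6415 C
n(e⁻) = 6415 / 96500 = 0.06648 mol
2H⁺ + 2e⁻ → H₂, so n(H₂) = 0.06648 / 2 = 0.03324 mol
V = nRT/P = 0.03324 × 0.0821 × 348 / 0.839 = 1.132 L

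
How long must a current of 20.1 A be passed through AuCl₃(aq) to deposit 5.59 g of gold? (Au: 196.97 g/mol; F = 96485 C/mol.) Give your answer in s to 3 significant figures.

409 s

n(Au) = 5.59 / 196.97 = 0.02838 mol
Au³⁺ + 3e⁻ → Au, so n(e⁻) = 3 × 0.02838 = 0.08514 mol
Q = 0.08514 × 96485 = 8215 C
t = Q / I = 8215 / 20.1 = 408.7 s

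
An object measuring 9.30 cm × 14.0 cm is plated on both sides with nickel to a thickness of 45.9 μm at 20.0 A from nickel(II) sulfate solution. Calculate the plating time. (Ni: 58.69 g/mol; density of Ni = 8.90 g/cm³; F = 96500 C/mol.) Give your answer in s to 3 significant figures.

Plated area = 2 × 9.30 × 14.0 = 260.4 cm²
Volume = 260.4 × 45.9×10⁻⁴ cm = 1.195 cm³
m(Ni) = 1.195 × 8.90 = 10.64 g
n(Ni) = 10.64 / 58.69 = 0.1813 mol; n(e⁻) = 2 × 0.1813 = 0.3626 mol
Q = 0.3626 × 96500 = 34990 C
t = 34990 / 20.0 = 1750 s

1750 s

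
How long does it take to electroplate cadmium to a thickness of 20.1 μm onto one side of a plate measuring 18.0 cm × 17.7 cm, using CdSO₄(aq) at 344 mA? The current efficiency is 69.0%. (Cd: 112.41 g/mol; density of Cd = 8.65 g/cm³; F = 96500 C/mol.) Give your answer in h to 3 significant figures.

11.1 h

Plated area = 18.0 × 17.7 = 318.6 cm²
Volume = 318.6 × 20.1×10⁻⁴ cm = 0.6404 cm³
m(Cd) = 0.6404 × 8.65 = 5.539 g
n(Cd) = 5.539 / 112.41 = 0.04927 mol; n(e⁻) = 2 × 0.04927 = 0.09854 mol
Q = 0.09854 × 96500 / 0.690 = 13780 C
t = 13780 / 0.344 = 40060 s = 11.1 h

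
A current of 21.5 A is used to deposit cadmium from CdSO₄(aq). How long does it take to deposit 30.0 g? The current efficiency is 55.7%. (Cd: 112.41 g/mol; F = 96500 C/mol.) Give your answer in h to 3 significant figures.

n(Cd) = 30.0 / 112.41 = 0.2669 mol
Cd²⁺ + 2e⁻ → Cd, so n(e⁻) = 2 × 0.2669 = 0.5338 mol
Q = 0.5338 × 96500 / 0.557 = 92480 C
t = Q / I = 92480 / 21.5 = 4301 s = 1.19 h

1.19 h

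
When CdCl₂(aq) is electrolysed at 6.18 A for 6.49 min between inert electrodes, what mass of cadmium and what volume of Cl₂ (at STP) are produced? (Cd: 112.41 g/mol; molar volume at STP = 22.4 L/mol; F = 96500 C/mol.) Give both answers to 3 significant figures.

Q = 6.18 × 389.4 = 2406 C; n(e⁻) = 2406 / 96500 = 0.02493 mol
Cathode: Cd²⁺ + 2e⁻ → Cd → n(Cd) = 0.02493/2 = 0.01247 mol → 1.40 g
Anode: 2Cl⁻ → Cl₂ + 2e⁻ → n(Cl₂) = 0.02493/2 = 0.01247 mol → 0.279 L

1.40 g Cd; 0.279 L Cl₂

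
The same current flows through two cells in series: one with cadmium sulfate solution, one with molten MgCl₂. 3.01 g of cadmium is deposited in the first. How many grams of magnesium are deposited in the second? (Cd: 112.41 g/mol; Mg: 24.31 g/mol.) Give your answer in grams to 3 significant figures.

n(Cd) = 3.01 / 112.41 = 0.02678 mol
Cd²⁺ + 2e⁻ → Cd, so n(e⁻) = 2 × 0.02678 = 0.05356 mol
In series, the same 0.05356 mol of electrons flows through the second cell.
Mg²⁺ + 2e⁻ → Mg, so n(Mg) = 0.05356 / 2 = 0.02678 mol
m(Mg) = 0.02678 × 24.31 = 0.651 g

0.651 g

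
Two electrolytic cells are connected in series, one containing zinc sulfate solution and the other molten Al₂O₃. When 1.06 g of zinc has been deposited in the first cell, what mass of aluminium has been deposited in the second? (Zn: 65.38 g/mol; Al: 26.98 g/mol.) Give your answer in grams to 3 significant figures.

n(Zn) = 1.06 / 65.38 = 0.01621 mol
Zn²⁺ + 2e⁻ → Zn, so n(e⁻) = 2 × 0.01621 = 0.03242 mol
Same current for the same time ⇒ same n(e⁻) = 0.03242 mol in both cells.
Al³⁺ + 3e⁻ → Al, so n(Al) = 0.03242 / 3 = 0.01081 mol
m(Al) = 0.01081 × 26.98 = 0.292 g

0.292 g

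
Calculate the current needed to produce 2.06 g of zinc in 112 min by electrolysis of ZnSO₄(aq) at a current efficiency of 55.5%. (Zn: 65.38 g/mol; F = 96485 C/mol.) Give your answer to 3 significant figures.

1.63 A

n(Zn) = 2.06 / 65.38 = 0.03151 mol
Zn²⁺ + 2e⁻ → Zn, so n(e⁻) = 2 × 0.03151 = 0.06302 mol
Q = 0.06302 × 96485 / 0.555 = 10960 C
I = Q / t = 10960 / 6720 s = 1.63 A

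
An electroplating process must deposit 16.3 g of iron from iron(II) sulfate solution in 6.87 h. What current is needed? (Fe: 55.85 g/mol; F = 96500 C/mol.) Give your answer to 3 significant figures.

n(Fe) = 16.3 / 55.85 = 0.2919 mol
Fe²⁺ + 2e⁻ → Fe, so n(e⁻) = 2 × 0.2919 = 0.5838 mol
Q = 0.5838 × 96500 = 56340 C
I = Q / t = 56340 / 24732 s = 2.28 A

2.28 A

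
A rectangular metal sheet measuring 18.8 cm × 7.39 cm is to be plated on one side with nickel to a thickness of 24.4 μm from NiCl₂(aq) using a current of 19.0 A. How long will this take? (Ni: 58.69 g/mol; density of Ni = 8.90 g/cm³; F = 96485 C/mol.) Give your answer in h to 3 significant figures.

Plated area = 18.8 × 7.39 = 138.9 cm²
Volume = 138.9 × 24.4×10⁻⁴ cm = 0.3389 cm³
m(Ni) = 0.3389 × 8.90 = 3.016 g
n(Ni) = 3.016 / 58.69 = 0.05139 mol; n(e⁻) = 2 × 0.05139 = 0.1028 mol
Q = 0.1028 × 96485 = 9919 C
t = 9919 / 19.0 = 522.1 s = 0.145 h

0.145 h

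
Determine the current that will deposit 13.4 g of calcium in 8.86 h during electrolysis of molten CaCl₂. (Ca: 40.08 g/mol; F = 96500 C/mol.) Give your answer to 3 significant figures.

n(Ca) = 13.4 / 40.08 = 0.3343 mol
Ca²⁺ + 2e⁻ → Ca, so n(e⁻) = 2 × 0.3343 = 0.6686 mol
Q = 0.6686 × 96500 = 64520 C
I = Q / t = 64520 / 31896 s = 2.02 A

2.02 A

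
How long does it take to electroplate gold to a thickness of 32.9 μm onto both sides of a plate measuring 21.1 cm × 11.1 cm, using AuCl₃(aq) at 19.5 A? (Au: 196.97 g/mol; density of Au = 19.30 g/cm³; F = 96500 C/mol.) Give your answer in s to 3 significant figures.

Plated area = 2 × 21.1 × 11.1 = 468.4 cm²
Volume = 468.4 × 32.9×10⁻⁴ cm = 1.541 cm³
m(Au) = 1.541 × 19.30 = 29.74 g
n(Au) = 29.74 / 196.97 = 0.1510 mol; n(e⁻) = 3 × 0.1510 = 0.4530 mol
Q = 0.4530 × 96500 = 43710 C
t = 43710 / 19.5 = 2242 s

2240 s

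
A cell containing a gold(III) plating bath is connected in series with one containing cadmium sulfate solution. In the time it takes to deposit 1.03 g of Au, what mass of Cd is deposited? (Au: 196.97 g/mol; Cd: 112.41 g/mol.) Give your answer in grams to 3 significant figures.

0.882 g

n(Au) = 1.03 / 196.97 = 0.005229 mol
Au³⁺ + 3e⁻ → Au, so n(e⁻) = 3 × 0.005229 = 0.01569 mol
Same current for the same time ⇒ same n(e⁻) = 0.01569 mol in both cells.
Cd²⁺ + 2e⁻ → Cd, so n(Cd) = 0.01569 / 2 = 0.007845 mol
m(Cd) = 0.007845 × 112.41 = 0.882 g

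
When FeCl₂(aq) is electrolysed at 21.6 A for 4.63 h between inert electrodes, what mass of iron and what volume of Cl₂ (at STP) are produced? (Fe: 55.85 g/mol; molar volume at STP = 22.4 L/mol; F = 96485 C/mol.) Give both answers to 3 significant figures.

Q = 21.6 × 16668 = 3.600×10^5 C; n(e⁻) = 3.600×10^5 / 96485 = 3.731 mol
Cathode: Fe²⁺ + 2e⁻ → Fe → n(Fe) = 3.731/2 = 1.866 mol → 104 g
Anode: 2Cl⁻ → Cl₂ + 2e⁻ → n(Cl₂) = 3.731/2 = 1.866 mol → 41.8 L

104 g Fe; 41.8 L Cl₂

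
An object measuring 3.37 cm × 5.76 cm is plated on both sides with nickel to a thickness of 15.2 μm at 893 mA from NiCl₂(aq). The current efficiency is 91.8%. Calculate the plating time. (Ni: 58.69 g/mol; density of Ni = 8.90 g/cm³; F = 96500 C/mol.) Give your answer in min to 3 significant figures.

Plated area = 2 × 3.37 × 5.76 = 38.82 cm²
Volume = 38.82 × 15.2×10⁻⁴ cm = 0.05901 cm³
m(Ni) = 0.05901 × 8.90 = 0.5252 g
n(Ni) = 0.5252 / 58.69 = 0.008949 mol; n(e⁻) = 2 × 0.008949 = 0.01790 mol
Q = 0.01790 × 96500 / 0.918 = 1882 C
t = 1882 / 0.893 = 2108 s = 35.1 min

35.1 min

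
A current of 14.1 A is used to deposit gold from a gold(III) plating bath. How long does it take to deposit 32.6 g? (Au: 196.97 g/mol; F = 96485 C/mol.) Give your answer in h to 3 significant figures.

0.944 h

n(Au) = 32.6 / 196.97 = 0.1655 mol
Au³⁺ + 3e⁻ → Au, so n(e⁻) = 3 × 0.1655 = 0.4965 mol
Q = 0.4965 × 96485 = 47900 C
t = Q / I = 47900 / 14.1 = 3397 s = 0.944 h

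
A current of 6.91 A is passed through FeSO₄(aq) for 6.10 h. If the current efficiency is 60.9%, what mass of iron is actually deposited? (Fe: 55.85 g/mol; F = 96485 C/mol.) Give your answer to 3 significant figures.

Q = 6.91 × 21960 = 1.517×10^5 C
n(e⁻) = 1.517×10^5 / 96485 = 1.572 mol
Fe²⁺ + 2e⁻ → Fe, so theoretical m(Fe) = 0.7860 × 55.85 = 43.90 g
Actual mass = 60.9% × 43.90 = 26.7 g

26.7 g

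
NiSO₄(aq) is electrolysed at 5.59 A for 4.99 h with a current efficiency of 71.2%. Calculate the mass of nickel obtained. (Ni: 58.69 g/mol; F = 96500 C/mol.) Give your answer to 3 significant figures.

Q = 5.59 × 17964 = 1.004×10^5 C
n(e⁻) = 1.004×10^5 / 96500 = 1.040 mol
Ni²⁺ + 2e⁻ → Ni, so theoretical m(Ni) = 0.5200 × 58.69 = 30.52 g
Actual mass = 71.2% × 30.52 = 21.7 g

21.7 g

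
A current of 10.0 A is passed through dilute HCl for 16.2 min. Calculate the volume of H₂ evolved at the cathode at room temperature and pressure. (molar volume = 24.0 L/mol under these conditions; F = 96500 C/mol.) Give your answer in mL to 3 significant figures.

1210 mL

Charge passed = 10.0 × 972 = 9720 C
n(e⁻) = 9720 / 96500 = 0.1007 mol
2H⁺ + 2e⁻ → H₂, so n(H₂) = 0.1007 / 2 = 0.05035 mol
V = 0.05035 × 24.0 = 1.208 L
= 1210 mL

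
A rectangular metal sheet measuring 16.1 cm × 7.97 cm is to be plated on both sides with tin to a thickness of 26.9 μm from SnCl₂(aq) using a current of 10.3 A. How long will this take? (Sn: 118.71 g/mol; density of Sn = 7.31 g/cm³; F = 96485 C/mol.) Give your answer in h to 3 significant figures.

0.221 h

Plated area = 2 × 16.1 × 7.97 = 256.6 cm²
Volume = 256.6 × 26.9×10⁻⁴ cm = 0.6903 cm³
m(Sn) = 0.6903 × 7.31 = 5.046 g
n(Sn) = 5.046 / 118.71 = 0.04251 mol; n(e⁻) = 2 × 0.04251 = 0.08502 mol
Q = 0.08502 × 96485 = 8203 C
t = 8203 / 10.3 = 796.4 s = 0.221 h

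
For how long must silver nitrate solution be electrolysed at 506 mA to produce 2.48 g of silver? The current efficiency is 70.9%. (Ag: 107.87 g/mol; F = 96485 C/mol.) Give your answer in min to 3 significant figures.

n(Ag) = 2.48 / 107.87 = 0.02299 mol
Ag⁺ + e⁻ → Ag, so n(e⁻) = 0.02299 mol
Q = 0.02299 × 96485 / 0.709 = 3129 C
t = Q / I = 3129 / 0.506 = 6184 s = 103 min

103 min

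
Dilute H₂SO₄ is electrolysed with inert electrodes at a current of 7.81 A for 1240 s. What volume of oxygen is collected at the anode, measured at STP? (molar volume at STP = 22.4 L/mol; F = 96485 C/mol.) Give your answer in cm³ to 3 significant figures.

562 cm³

Q = It = 7.81 × 1240 = 9684 C
n(e⁻) = Q/F = 9684/96485 = 0.1004 mol
2H₂O → O₂ + 4H⁺ + 4e⁻, so n(O₂) = 0.1004 / 4 = 0.02510 mol
V = 0.02510 × 22.4 = 0.5622 L
= 562 cm³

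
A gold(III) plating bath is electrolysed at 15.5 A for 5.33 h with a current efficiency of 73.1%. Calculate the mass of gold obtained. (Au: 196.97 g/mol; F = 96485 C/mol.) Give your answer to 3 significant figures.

148 g

Q = 15.5 × 19188 = 2.974×10^5 C
n(e⁻) = 2.974×10^5 / 96485 = 3.082 mol
Au³⁺ + 3e⁻ → Au, so theoretical m(Au) = 1.027 × 196.97 = 202.3 g
Actual mass = 73.1% × 202.3 = 148 g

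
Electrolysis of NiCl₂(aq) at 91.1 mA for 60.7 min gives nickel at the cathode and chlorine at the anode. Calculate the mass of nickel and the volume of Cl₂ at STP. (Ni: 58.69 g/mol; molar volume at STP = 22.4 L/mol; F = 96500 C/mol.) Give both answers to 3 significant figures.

0.101 g Ni; 0.0385 L Cl₂

Q = 0.0911 × 3642 = 331.8 C; n(e⁻) = 331.8 / 96500 = 0.003438 mol
Cathode: Ni²⁺ + 2e⁻ → Ni → n(Ni) = 0.003438/2 = 0.001719 mol → 0.101 g
Anode: 2Cl⁻ → Cl₂ + 2e⁻ → n(Cl₂) = 0.003438/2 = 0.001719 mol → 0.0385 L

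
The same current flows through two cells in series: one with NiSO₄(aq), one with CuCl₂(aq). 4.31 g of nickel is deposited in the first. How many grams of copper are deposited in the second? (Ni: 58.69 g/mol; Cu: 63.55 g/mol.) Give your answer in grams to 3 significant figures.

4.67 g

n(Ni) = 4.31 / 58.69 = 0.07344 mol
Ni²⁺ + 2e⁻ → Ni, so n(e⁻) = 2 × 0.07344 = 0.1469 mol
The cells are in series, so the same charge (and hence the same n(e⁻) = 0.1469 mol) passes through both.
Cu²⁺ + 2e⁻ → Cu, so n(Cu) = 0.1469 / 2 = 0.07345 mol
m(Cu) = 0.07345 × 63.55 = 4.67 g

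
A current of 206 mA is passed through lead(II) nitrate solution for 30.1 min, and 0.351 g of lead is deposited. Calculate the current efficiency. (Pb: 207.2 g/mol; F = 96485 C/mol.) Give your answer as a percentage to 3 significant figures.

Q = 0.206 × 1806 = 372.0 C
n(e⁻) = 372.0 / 96485 = 0.003856 mol
Pb²⁺ + 2e⁻ → Pb, so theoretical n(Pb) = 0.001928 mol → 0.3995 g
Efficiency = 0.351 / 0.3995 = 0.8786 = 87.9%

87.9%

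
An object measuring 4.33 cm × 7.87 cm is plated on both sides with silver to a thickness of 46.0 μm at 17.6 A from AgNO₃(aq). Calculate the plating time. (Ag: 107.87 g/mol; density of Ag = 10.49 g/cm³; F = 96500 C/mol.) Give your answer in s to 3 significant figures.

Plated area = 2 × 4.33 × 7.87 = 68.15 cm²
Volume = 68.15 × 46.0×10⁻⁴ cm = 0.3135 cm³
m(Ag) = 0.3135 × 10.49 = 3.289 g
n(Ag) = 3.289 / 107.87 = 0.03049 mol; n(e⁻) = 0.03049 mol
Q = 0.03049 × 96500 = 2942 C
t = 2942 / 17.6 = 167.2 s

167 s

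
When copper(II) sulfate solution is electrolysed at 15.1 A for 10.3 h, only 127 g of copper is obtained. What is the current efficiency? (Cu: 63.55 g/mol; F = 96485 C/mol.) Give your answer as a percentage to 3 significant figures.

68.9%

Q = 15.1 × 37080 = 5.599×10^5 C
n(e⁻) = 5.599×10^5 / 96485 = 5.803 mol
Cu²⁺ + 2e⁻ → Cu, so theoretical n(Cu) = 2.902 mol → 184.4 g
Efficiency = 127 / 184.4 = 0.6887 = 68.9%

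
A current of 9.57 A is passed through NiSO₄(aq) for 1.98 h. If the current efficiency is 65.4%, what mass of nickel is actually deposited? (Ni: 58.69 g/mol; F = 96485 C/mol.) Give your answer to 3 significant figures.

13.6 g

Q = 9.57 × 7128 = 68210 C
n(e⁻) = 68210 / 96485 = 0.7069 mol
Ni²⁺ + 2e⁻ → Ni, so theoretical m(Ni) = 0.3535 × 58.69 = 20.75 g
Actual mass = 65.4% × 20.75 = 13.6 g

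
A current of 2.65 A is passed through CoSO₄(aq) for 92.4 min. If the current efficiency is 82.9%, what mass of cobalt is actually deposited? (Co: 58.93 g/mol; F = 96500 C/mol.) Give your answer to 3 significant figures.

Q = 2.65 × 5544 = 14690 C
n(e⁻) = 14690 / 96500 = 0.1522 mol
Co²⁺ + 2e⁻ → Co, so theoretical m(Co) = 0.07610 × 58.93 = 4.485 g
Actual mass = 82.9% × 4.485 = 3.72 g

3.72 g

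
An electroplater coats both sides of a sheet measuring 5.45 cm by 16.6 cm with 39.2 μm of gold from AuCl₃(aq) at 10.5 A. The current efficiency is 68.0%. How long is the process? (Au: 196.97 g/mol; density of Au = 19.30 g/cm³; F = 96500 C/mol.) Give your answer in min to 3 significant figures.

Plated area = 2 × 5.45 × 16.6 = 180.9 cm²
Volume = 180.9 × 39.2×10⁻⁴ cm = 0.7091 cm³
m(Au) = 0.7091 × 19.30 = 13.69 g
n(Au) = 13.69 / 196.97 = 0.06950 mol; n(e⁻) = 3 × 0.06950 = 0.2085 mol
Q = 0.2085 × 96500 / 0.680 = 29590 C
t = 29590 / 10.5 = 2818 s = 47.0 min

47.0 min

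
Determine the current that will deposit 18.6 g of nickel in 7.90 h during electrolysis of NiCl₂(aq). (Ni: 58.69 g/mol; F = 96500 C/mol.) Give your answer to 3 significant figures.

2.15 A

n(Ni) = 18.6 / 58.69 = 0.3169 mol
Ni²⁺ + 2e⁻ → Ni, so n(e⁻) = 2 × 0.3169 = 0.6338 mol
Q = 0.6338 × 96500 = 61160 C
I = Q / t = 61160 / 28440 s = 2.15 A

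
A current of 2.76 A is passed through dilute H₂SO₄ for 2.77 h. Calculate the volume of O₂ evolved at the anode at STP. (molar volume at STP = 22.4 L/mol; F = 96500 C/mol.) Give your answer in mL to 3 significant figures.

1600 mL

Charge passed = 2.76 × 9972 = 27520 C
n(e⁻) = 27520 / 96500 = 0.2852 mol
2H₂O → O₂ + 4H⁺ + 4e⁻, so n(O₂) = 0.2852 / 4 = 0.07130 mol
V = 0.07130 × 22.4 = 1.597 L
= 1600 mL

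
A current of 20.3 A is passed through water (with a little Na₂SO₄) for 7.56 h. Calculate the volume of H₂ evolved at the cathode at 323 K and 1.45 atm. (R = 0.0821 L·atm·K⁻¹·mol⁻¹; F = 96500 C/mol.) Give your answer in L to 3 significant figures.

52.4 L

Q = 20.3 A × 27216 s = 5.525×10^5 C
Moles of electrons = 5.525×10^5 / 96500 = 5.725 mol
2H⁺ + 2e⁻ → H₂, so n(H₂) = 5.725 / 2 = 2.863 mol
V = nRT/P = 2.863 × 0.0821 × 323 / 1.45 = 52.36 L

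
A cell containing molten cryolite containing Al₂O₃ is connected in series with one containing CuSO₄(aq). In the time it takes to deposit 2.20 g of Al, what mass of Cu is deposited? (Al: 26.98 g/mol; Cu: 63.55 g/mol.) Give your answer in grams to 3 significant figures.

n(Al) = 2.20 / 26.98 = 0.08154 mol
Al³⁺ + 3e⁻ → Al, so n(e⁻) = 3 × 0.08154 = 0.2446 mol
Since the cells are in series, n(e⁻) in the Cu cell is also 0.2446 mol.
Cu²⁺ + 2e⁻ → Cu, so n(Cu) = 0.2446 / 2 = 0.1223 mol
m(Cu) = 0.1223 × 63.55 = 7.77 g

7.77 g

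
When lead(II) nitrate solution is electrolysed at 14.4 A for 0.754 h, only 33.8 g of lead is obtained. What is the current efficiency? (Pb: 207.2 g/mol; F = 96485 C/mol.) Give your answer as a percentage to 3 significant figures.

Q = 14.4 × 2714.4 = 39090 C
n(e⁻) = 39090 / 96485 = 0.4051 mol
Pb²⁺ + 2e⁻ → Pb, so theoretical n(Pb) = 0.2026 mol → 41.98 g
Efficiency = 33.8 / 41.98 = 0.8051 = 80.5%

80.5%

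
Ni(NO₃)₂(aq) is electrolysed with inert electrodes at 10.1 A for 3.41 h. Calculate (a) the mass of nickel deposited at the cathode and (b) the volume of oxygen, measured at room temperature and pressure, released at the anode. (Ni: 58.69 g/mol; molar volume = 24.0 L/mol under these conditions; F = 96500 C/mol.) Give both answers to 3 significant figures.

Q = 10.1 × 12276 = 1.240×10^5 C; n(e⁻) = 1.240×10^5 / 96500 = 1.285 mol
Cathode: Ni²⁺ + 2e⁻ → Ni → n(Ni) = 1.285/2 = 0.6425 mol → 37.7 g
Anode: 2H₂O → O₂ + 4H⁺ + 4e⁻ → n(O₂) = 1.285/4 = 0.3213 mol → 7.71 L

37.7 g Ni; 7.71 L O₂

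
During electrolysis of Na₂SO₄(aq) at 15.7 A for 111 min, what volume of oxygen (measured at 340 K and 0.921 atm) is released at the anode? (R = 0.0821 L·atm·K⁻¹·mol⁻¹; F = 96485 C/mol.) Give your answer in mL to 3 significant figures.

Q = It = 15.7 × 6660 = 1.046×10^5 C
n(e⁻) = 1.046×10^5 / 96485 = 1.084 mol
2H₂O → O₂ + 4H⁺ + 4e⁻, so n(O₂) = 1.084 / 4 = 0.2710 mol
V = nRT/P = 0.2710 × 0.0821 × 340 / 0.921 = 8.214 L
= 8210 mL

8210 mL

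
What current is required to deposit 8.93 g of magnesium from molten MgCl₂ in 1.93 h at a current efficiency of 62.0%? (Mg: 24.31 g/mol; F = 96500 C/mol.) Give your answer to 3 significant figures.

16.5 A

n(Mg) = 8.93 / 24.31 = 0.3673 mol
Mg²⁺ + 2e⁻ → Mg, so n(e⁻) = 2 × 0.3673 = 0.7346 mol
Q = 0.7346 × 96500 / 0.620 = 1.143×10^5 C
I = Q / t = 1.143×10^5 / 6948 s = 16.5 A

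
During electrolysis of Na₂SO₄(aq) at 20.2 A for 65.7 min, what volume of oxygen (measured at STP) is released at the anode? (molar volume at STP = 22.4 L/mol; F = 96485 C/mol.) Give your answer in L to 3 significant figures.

Charge passed = 20.2 × 3942 = 79630 C
n(e⁻) = 79630 / 96485 = 0.8253 mol
2H₂O → O₂ + 4H⁺ + 4e⁻, so n(O₂) = 0.8253 / 4 = 0.2063 mol
V = 0.2063 × 22.4 = 4.621 L

4.62 L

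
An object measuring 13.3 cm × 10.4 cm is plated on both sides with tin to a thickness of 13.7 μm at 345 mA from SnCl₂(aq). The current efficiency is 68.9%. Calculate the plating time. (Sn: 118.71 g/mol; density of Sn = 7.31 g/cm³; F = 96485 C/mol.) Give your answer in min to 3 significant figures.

316 min

Plated area = 2 × 13.3 × 10.4 = 276.6 cm²
Volume = 276.6 × 13.7×10⁻⁴ cm = 0.3789 cm³
m(Sn) = 0.3789 × 7.31 = 2.770 g
n(Sn) = 2.770 / 118.71 = 0.02333 mol; n(e⁻) = 2 × 0.02333 = 0.04666 mol
Q = 0.04666 × 96485 / 0.689 = 6534 C
t = 6534 / 0.345 = 18940 s = 316 min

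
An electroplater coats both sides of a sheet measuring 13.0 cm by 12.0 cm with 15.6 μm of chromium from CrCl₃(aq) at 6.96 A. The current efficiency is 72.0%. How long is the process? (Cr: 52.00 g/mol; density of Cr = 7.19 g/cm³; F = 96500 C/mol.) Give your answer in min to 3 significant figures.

Plated area = 2 × 13.0 × 12.0 = 312.0 cm²
Volume = 312.0 × 15.6×10⁻⁴ cm = 0.4867 cm³
m(Cr) = 0.4867 × 7.19 = 3.499 g
n(Cr) = 3.499 / 52.00 = 0.06729 mol; n(e⁻) = 3 × 0.06729 = 0.2019 mol
Q = 0.2019 × 96500 / 0.720 = 27060 C
t = 27060 / 6.96 = 3888 s = 64.8 min

64.8 min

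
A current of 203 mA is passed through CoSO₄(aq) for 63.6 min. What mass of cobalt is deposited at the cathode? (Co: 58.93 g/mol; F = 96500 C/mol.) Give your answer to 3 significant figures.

Q = It = 0.203 × 3816 = 774.6 C
Moles of electrons = 774.6 / 96500 = 0.008027 mol
Co²⁺ + 2e⁻ → Co, so n(Co) = 0.008027 / 2 = 0.004014 mol
m = 0.004014 × 58.93 = 0.237 g

0.237 g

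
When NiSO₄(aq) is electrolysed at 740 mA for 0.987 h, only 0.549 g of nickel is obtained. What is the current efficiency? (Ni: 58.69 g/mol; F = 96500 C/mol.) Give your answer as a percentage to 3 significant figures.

68.7%

Q = 0.740 × 3553.2 = 2629 C
n(e⁻) = 2629 / 96500 = 0.02724 mol
Ni²⁺ + 2e⁻ → Ni, so theoretical n(Ni) = 0.01362 mol → 0.7994 g
Efficiency = 0.549 / 0.7994 = 0.6868 = 68.7%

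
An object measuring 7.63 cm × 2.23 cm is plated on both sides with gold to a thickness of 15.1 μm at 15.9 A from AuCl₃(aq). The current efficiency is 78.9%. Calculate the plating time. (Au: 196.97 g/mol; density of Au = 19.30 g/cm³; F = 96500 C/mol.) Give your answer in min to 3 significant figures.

Plated area = 2 × 7.63 × 2.23 = 34.03 cm²
Volume = 34.03 × 15.1×10⁻⁴ cm = 0.05139 cm³
m(Au) = 0.05139 × 19.30 = 0.9918 g
n(Au) = 0.9918 / 196.97 = 0.005035 mol; n(e⁻) = 3 × 0.005035 = 0.01511 mol
Q = 0.01511 × 96500 / 0.789 = 1848 C
t = 1848 / 15.9 = 116.2 s = 1.94 min

1.94 min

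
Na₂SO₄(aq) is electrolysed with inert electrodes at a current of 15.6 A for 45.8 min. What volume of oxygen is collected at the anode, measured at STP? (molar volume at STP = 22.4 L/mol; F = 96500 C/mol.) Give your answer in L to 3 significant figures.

2.49 L

Q = 15.6 A × 2748 s = 42870 C
n(e⁻) = 42870 / 96500 = 0.4442 mol
2H₂O → O₂ + 4H⁺ + 4e⁻, so n(O₂) = 0.4442 / 4 = 0.1111 mol
V = 0.1111 × 22.4 = 2.489 L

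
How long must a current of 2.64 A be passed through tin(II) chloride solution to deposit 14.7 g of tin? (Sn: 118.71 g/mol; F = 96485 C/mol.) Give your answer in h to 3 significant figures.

2.51 h

n(Sn) = 14.7 / 118.71 = 0.1238 mol
Sn²⁺ + 2e⁻ → Sn, so n(e⁻) = 2 × 0.1238 = 0.2476 mol
Q = 0.2476 × 96485 = 23890 C
t = Q / I = 23890 / 2.64 = 9049 s = 2.51 h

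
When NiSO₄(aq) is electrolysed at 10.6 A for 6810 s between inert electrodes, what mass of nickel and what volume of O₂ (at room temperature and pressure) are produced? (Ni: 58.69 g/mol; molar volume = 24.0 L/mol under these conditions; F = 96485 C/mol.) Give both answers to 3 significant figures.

22.0 g Ni; 4.49 L O₂

Q = 10.6 × 6810 = 72190 C; n(e⁻) = 72190 / 96485 = 0.7482 mol
Cathode: Ni²⁺ + 2e⁻ → Ni → n(Ni) = 0.7482/2 = 0.3741 mol → 22.0 g
Anode: 2H₂O → O₂ + 4H⁺ + 4e⁻ → n(O₂) = 0.7482/4 = 0.1871 mol → 4.49 L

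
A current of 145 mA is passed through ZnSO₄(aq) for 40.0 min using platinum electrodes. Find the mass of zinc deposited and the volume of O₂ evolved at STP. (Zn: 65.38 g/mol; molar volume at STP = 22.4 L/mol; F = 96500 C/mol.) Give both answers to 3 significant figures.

0.118 g Zn; 0.0202 L O₂

Q = 0.145 × 2400 = 348.0 C; n(e⁻) = 348.0 / 96500 = 0.003606 mol
Cathode: Zn²⁺ + 2e⁻ → Zn → n(Zn) = 0.003606/2 = 0.001803 mol → 0.118 g
Anode: 2H₂O → O₂ + 4H⁺ + 4e⁻ → n(O₂) = 0.003606/4 = 9.015×10^-4 mol → 0.0202 L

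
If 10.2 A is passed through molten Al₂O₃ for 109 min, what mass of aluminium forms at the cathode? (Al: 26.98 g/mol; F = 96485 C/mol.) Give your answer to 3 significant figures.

6.22 g

Q = 10.2 A × 6540 s = 66710 C
Moles of electrons = 66710 / 96485 = 0.6914 mol
Al³⁺ + 3e⁻ → Al, so n(Al) = 0.6914 / 3 = 0.2305 mol
m = 0.2305 × 26.98 = 6.22 g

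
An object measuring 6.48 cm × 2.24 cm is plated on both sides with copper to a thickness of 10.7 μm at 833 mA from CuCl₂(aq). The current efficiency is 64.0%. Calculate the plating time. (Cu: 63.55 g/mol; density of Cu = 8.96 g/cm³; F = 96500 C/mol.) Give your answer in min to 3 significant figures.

Plated area = 2 × 6.48 × 2.24 = 29.03 cm²
Volume = 29.03 × 10.7×10⁻⁴ cm = 0.03106 cm³
m(Cu) = 0.03106 × 8.96 = 0.2783 g
n(Cu) = 0.2783 / 63.55 = 0.004379 mol; n(e⁻) = 2 × 0.004379 = 0.008758 mol
Q = 0.008758 × 96500 / 0.640 = 1321 C
t = 1321 / 0.833 = 1586 s = 26.4 min

26.4 min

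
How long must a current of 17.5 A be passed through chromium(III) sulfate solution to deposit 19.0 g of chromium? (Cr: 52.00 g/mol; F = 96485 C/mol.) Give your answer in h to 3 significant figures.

1.68 h

n(Cr) = 19.0 / 52.00 = 0.3654 mol
Cr³⁺ + 3e⁻ → Cr, so n(e⁻) = 3 × 0.3654 = 1.096 mol
Q = 1.096 × 96485 = 1.057×10^5 C
t = Q / I = 1.057×10^5 / 17.5 = 6040 s = 1.68 h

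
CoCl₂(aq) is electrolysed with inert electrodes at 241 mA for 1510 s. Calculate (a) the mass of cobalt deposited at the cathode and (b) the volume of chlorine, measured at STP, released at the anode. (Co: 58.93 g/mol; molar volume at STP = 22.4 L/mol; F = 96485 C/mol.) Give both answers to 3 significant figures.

0.111 g Co; 0.0422 L Cl₂

Q = 0.241 × 1510 = 363.9 C; n(e⁻) = 363.9 / 96485 = 0.003772 mol
Cathode: Co²⁺ + 2e⁻ → Co → n(Co) = 0.003772/2 = 0.001886 mol → 0.111 g
Anode: 2Cl⁻ → Cl₂ + 2e⁻ → n(Cl₂) = 0.003772/2 = 0.001886 mol → 0.0422 L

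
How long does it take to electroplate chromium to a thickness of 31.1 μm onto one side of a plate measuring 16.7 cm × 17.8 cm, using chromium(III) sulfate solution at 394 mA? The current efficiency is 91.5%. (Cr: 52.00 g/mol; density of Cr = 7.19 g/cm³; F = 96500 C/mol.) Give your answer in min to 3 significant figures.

1710 min

Plated area = 16.7 × 17.8 = 297.3 cm²
Volume = 297.3 × 31.1×10⁻⁴ cm = 0.9246 cm³
m(Cr) = 0.9246 × 7.19 = 6.648 g
n(Cr) = 6.648 / 52.00 = 0.1278 mol; n(e⁻) = 3 × 0.1278 = 0.3834 mol
Q = 0.3834 × 96500 / 0.915 = 40440 C
t = 40440 / 0.394 = 1.026×10^5 s = 1710 min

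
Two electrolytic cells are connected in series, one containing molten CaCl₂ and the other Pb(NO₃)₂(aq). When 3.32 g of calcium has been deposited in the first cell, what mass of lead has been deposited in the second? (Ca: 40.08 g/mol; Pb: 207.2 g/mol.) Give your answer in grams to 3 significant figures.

17.2 g

n(Ca) = 3.32 / 40.08 = 0.08283 mol
Ca²⁺ + 2e⁻ → Ca, so n(e⁻) = 2 × 0.08283 = 0.1657 mol
In series, the same 0.1657 mol of electrons flows through the second cell.
Pb²⁺ + 2e⁻ → Pb, so n(Pb) = 0.1657 / 2 = 0.08285 mol
m(Pb) = 0.08285 × 207.2 = 17.2 g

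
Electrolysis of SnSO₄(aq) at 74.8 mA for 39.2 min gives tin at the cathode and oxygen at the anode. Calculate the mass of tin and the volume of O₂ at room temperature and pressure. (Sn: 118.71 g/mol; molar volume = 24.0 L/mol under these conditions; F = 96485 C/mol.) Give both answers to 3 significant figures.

0.108 g Sn; 0.0109 L O₂

Q = 0.0748 × 2352 = 175.9 C; n(e⁻) = 175.9 / 96485 = 0.001823 mol
Cathode: Sn²⁺ + 2e⁻ → Sn → n(Sn) = 0.001823/2 = 9.115×10^-4 mol → 0.108 g
Anode: 2H₂O → O₂ + 4H⁺ + 4e⁻ → n(O₂) = 0.001823/4 = 4.558×10^-4 mol → 0.0109 L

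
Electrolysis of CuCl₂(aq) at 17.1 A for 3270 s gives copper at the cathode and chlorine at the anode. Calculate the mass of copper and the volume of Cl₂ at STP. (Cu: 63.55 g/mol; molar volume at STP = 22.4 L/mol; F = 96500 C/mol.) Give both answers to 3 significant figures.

18.4 g Cu; 6.49 L Cl₂

Q = 17.1 × 3270 = 55920 C; n(e⁻) = 55920 / 96500 = 0.5795 mol
Cathode: Cu²⁺ + 2e⁻ → Cu → n(Cu) = 0.5795/2 = 0.2898 mol → 18.4 g
Anode: 2Cl⁻ → Cl₂ + 2e⁻ → n(Cl₂) = 0.5795/2 = 0.2898 mol → 6.49 L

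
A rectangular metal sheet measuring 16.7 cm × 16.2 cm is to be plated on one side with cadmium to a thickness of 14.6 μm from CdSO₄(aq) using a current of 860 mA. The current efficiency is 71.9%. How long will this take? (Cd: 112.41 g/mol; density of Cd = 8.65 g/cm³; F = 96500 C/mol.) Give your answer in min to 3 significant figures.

158 min

Plated area = 16.7 × 16.2 = 270.5 cm²
Volume = 270.5 × 14.6×10⁻⁴ cm = 0.3949 cm³
m(Cd) = 0.3949 × 8.65 = 3.416 g
n(Cd) = 3.416 / 112.41 = 0.03039 mol; n(e⁻) = 2 × 0.03039 = 0.06078 mol
Q = 0.06078 × 96500 / 0.719 = 8158 C
t = 8158 / 0.860 = 9486 s = 158 min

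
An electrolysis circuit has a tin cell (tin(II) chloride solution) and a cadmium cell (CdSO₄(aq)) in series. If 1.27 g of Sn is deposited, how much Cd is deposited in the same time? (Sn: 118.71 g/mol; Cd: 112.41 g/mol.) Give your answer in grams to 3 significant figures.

n(Sn) = 1.27 / 118.71 = 0.01070 mol
Sn²⁺ + 2e⁻ → Sn, so n(e⁻) = 2 × 0.01070 = 0.02140 mol
Since the cells are in series, n(e⁻) in the Cd cell is also 0.02140 mol.
Cd²⁺ + 2e⁻ → Cd, so n(Cd) = 0.02140 / 2 = 0.01070 mol
m(Cd) = 0.01070 × 112.41 = 1.20 g

1.20 g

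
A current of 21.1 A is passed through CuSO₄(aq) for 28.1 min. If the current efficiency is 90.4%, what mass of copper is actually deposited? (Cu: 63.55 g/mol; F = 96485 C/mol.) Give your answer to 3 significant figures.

10.6 g

Q = 21.1 × 1686 = 35570 C
n(e⁻) = 35570 / 96485 = 0.3687 mol
Cu²⁺ + 2e⁻ → Cu, so theoretical m(Cu) = 0.1844 × 63.55 = 11.72 g
Actual mass = 90.4% × 11.72 = 10.6 g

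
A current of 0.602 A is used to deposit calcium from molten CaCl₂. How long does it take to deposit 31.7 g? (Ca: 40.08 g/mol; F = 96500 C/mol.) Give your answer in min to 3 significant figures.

n(Ca) = 31.7 / 40.08 = 0.7909 mol
Ca²⁺ + 2e⁻ → Ca, so n(e⁻) = 2 × 0.7909 = 1.582 mol
Q = 1.582 × 96500 = 1.527×10^5 C
t = Q / I = 1.527×10^5 / 0.602 = 2.537×10^5 s = 4230 min

4230 min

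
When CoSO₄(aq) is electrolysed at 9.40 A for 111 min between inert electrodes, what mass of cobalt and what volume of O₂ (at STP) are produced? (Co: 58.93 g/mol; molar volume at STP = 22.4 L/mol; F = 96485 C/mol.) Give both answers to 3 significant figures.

19.1 g Co; 3.63 L O₂

Q = 9.40 × 6660 = 62600 C; n(e⁻) = 62600 / 96485 = 0.6488 mol
Cathode: Co²⁺ + 2e⁻ → Co → n(Co) = 0.6488/2 = 0.3244 mol → 19.1 g
Anode: 2H₂O → O₂ + 4H⁺ + 4e⁻ → n(O₂) = 0.6488/4 = 0.1622 mol → 3.63 L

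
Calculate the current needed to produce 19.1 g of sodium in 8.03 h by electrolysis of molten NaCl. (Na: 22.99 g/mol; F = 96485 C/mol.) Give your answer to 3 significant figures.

n(Na) = 19.1 / 22.99 = 0.8308 mol
Na⁺ + e⁻ → Na, so n(e⁻) = 0.8308 mol
Q = 0.8308 × 96485 = 80160 C
I = Q / t = 80160 / 28908 s = 2.77 A

2.77 A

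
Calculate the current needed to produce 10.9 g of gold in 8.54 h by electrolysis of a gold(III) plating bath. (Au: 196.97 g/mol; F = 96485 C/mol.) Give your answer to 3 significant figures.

n(Au) = 10.9 / 196.97 = 0.05534 mol
Au³⁺ + 3e⁻ → Au, so n(e⁻) = 3 × 0.05534 = 0.1660 mol
Q = 0.1660 × 96485 = 16020 C
I = Q / t = 16020 / 30744 s = 0.521 A

0.521 A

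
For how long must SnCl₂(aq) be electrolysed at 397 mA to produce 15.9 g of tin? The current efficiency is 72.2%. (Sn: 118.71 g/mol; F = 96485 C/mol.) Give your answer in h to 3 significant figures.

n(Sn) = 15.9 / 118.71 = 0.1339 mol
Sn²⁺ + 2e⁻ → Sn, so n(e⁻) = 2 × 0.1339 = 0.2678 mol
Q = 0.2678 × 96485 / 0.722 = 35790 C
t = Q / I = 35790 / 0.397 = 90150 s = 25.0 h

25.0 h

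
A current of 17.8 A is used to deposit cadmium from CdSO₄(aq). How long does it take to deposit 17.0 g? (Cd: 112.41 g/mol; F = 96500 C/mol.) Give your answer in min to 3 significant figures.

n(Cd) = 17.0 / 112.41 = 0.1512 mol
Cd²⁺ + 2e⁻ → Cd, so n(e⁻) = 2 × 0.1512 = 0.3024 mol
Q = 0.3024 × 96500 = 29180 C
t = Q / I = 29180 / 17.8 = 1639 s = 27.3 min

27.3 min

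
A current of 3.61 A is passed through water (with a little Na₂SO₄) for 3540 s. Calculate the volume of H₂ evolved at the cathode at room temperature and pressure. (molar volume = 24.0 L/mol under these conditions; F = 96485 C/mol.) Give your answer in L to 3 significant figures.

Q = 3.61 A × 3540 s = 12780 C
n(e⁻) = 12780 / 96485 = 0.1325 mol
2H⁺ + 2e⁻ → H₂, so n(H₂) = 0.1325 / 2 = 0.06625 mol
V = 0.06625 × 24.0 = 1.590 L

1.59 L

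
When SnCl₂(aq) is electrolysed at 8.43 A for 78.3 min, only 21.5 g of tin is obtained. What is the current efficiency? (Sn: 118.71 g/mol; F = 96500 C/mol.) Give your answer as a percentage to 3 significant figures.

88.3%

Q = 8.43 × 4698 = 39600 C
n(e⁻) = 39600 / 96500 = 0.4104 mol
Sn²⁺ + 2e⁻ → Sn, so theoretical n(Sn) = 0.2052 mol → 24.36 g
Efficiency = 21.5 / 24.36 = 0.8826 = 88.3%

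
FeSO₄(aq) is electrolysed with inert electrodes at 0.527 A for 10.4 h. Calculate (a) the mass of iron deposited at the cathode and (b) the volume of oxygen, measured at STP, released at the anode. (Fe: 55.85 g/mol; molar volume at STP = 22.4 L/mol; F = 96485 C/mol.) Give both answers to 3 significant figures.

5.71 g Fe; 1.15 L O₂

Q = 0.527 × 37440 = 19730 C; n(e⁻) = 19730 / 96485 = 0.2045 mol
Cathode: Fe²⁺ + 2e⁻ → Fe → n(Fe) = 0.2045/2 = 0.1023 mol → 5.71 g
Anode: 2H₂O → O₂ + 4H⁺ + 4e⁻ → n(O₂) = 0.2045/4 = 0.05113 mol → 1.15 L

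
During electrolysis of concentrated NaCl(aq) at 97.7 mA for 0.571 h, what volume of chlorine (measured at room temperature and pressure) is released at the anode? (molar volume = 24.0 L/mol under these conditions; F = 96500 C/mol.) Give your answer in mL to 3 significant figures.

Q = It = 0.0977 × 2055.6 = 200.8 C
Moles of electrons = 200.8 / 96500 = 0.002081 mol
2Cl⁻ → Cl₂ + 2e⁻, so n(Cl₂) = 0.002081 / 2 = 0.001041 mol
V = 0.001041 × 24.0 = 0.02498 L
= 25.0 mL

25.0 mL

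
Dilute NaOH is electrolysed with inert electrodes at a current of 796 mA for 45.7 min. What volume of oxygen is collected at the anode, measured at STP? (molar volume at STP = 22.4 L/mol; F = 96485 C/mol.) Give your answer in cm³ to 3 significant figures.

127 cm³

Q = It = 0.796 × 2742 = 2183 C
n(e⁻) = Q/F = 2183/96485 = 0.02263 mol
2H₂O → O₂ + 4H⁺ + 4e⁻, so n(O₂) = 0.02263 / 4 = 0.005658 mol
V = 0.005658 × 22.4 = 0.1267 L
= 127 cm³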